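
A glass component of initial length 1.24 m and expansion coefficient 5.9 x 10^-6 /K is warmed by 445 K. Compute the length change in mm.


Thermal expansion formula: dL = alpha * L0 * dT
  dL = (5.9 x 10^-6) * 1.24 * 445 = 0.00325562 m
Convert to mm: 0.00325562 * 1000 = 3.2556 mm

3.2556 mm


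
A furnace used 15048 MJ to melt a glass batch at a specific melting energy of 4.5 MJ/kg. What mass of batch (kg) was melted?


Rearrange E = m * s for m:
  m = E / s
  m = 15048 / 4.5 = 3344.0 kg

3344.0 kg


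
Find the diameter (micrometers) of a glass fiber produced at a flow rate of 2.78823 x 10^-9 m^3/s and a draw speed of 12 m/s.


Cross-sectional area from continuity:
  A = Q / v = 2.78823 x 10^-9 / 12 = 2.323525 x 10^-10 m^2
Diameter from circular cross-section:
  d = sqrt(4A / pi) * 10^6 (m -> um)
  d = sqrt(4 * 2.323525 x 10^-10 / pi) * 10^6 = 17.2 um

17.2 um


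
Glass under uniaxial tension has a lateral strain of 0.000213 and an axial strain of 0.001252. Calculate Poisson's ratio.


Poisson's ratio: nu = lateral strain / axial strain
  nu = 0.000213 / 0.001252 = 0.1701

0.1701


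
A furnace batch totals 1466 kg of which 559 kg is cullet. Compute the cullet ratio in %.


Cullet ratio = (cullet mass / total batch mass) * 100
  Ratio = 559 / 1466 * 100 = 38.13%

38.13%


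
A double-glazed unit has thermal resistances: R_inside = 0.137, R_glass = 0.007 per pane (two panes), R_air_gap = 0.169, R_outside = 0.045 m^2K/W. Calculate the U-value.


Total thermal resistance (series):
  R_total = R_in + R_glass + R_air + R_glass + R_out
  R_total = 0.137 + 0.007 + 0.169 + 0.007 + 0.045 = 0.365 m^2K/W
U-value = 1 / R_total = 1 / 0.365 = 2.74 W/m^2K

2.74 W/m^2K


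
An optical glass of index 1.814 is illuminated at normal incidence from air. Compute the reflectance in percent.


Fresnel reflectance at normal incidence:
  R = ((n - 1)/(n + 1))^2
  (n - 1)/(n + 1) = (1.814 - 1)/(1.814 + 1) = 0.289268
  R = 0.289268^2 = 0.083676
  R(%) = 0.083676 * 100 = 8.368%

8.368%


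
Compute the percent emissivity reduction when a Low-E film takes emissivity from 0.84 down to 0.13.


Percentage reduction = (1 - coated/uncoated) * 100
  Ratio = 0.13 / 0.84 = 0.1548
  Reduction = (1 - 0.1548) * 100 = 84.5%

84.5%


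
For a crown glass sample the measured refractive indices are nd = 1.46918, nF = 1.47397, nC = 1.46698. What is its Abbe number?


Abbe number formula: Vd = (nd - 1) / (nF - nC)
  nd - 1 = 1.46918 - 1 = 0.46918
  nF - nC = 1.47397 - 1.46698 = 0.00699
  Vd = 0.46918 / 0.00699 = 67.12

67.12


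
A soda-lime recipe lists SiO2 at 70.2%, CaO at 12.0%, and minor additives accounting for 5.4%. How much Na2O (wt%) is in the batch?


Pieces sum to 100%:
  Na2O = 100 - (SiO2 + CaO + others)
  Na2O = 100 - (70.2 + 12.0 + 5.4) = 12.4%

12.4%


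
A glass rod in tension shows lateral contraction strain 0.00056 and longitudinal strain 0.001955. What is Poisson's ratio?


Poisson's ratio: nu = lateral strain / axial strain
  nu = 0.00056 / 0.001955 = 0.2864

0.2864


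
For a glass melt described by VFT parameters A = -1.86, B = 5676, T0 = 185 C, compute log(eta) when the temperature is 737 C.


VFT equation: log(eta) = A + B / (T - T0)
  T - T0 = 737 - 185 = 552
  B / (T - T0) = 5676 / 552 = 10.283
  log(eta) = -1.86 + 10.283 = 8.423

8.423


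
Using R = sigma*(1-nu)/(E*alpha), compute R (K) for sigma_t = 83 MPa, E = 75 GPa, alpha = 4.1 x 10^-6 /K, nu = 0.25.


Thermal shock resistance: R = sigma * (1 - nu) / (E * alpha)
  Numerator = 83 * (1 - 0.25) = 62.25
  Denominator = 75 * 1000 * (4.1 x 10^-6) = 0.3075
  R = 62.25 / 0.3075 = 202.4 K

202.4 K


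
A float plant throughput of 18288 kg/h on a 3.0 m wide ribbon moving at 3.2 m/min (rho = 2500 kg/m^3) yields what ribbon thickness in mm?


Ribbon cross-section from mass balance:
  Volume rate = throughput / density = 18288 / 2500 = 7.3152 m^3/h
  thickness = volume rate / (speed * 60 * width), i.e.
  thickness = throughput / (60 * speed * width * density) * 1000
  thickness = 18288 / (60 * 3.2 * 3.0 * 2500) * 1000 = 12.7 mm

12.7 mm


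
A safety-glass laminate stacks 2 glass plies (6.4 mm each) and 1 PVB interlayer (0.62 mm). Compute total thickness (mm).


Total thickness = glass contribution + PVB contribution
  Glass: 2 * 6.4 = 12.8 mm
  PVB: 1 * 0.62 = 0.62 mm
  Total = 12.8 + 0.62 = 13.42 mm

13.42 mm


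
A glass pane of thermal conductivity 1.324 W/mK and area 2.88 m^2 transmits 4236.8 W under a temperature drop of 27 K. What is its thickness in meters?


Fourier's law: t = k * A * dT / Q
  t = 1.324 * 2.88 * 27 / 4236.8
  t = 102.95424 / 4236.8 = 0.0243 m

0.0243 m


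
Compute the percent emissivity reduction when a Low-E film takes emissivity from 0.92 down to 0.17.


Percentage reduction = (1 - coated/uncoated) * 100
  Ratio = 0.17 / 0.92 = 0.1848
  Reduction = (1 - 0.1848) * 100 = 81.5%

81.5%


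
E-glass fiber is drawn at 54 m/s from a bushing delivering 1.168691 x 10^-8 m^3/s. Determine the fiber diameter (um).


Cross-sectional area from continuity:
  A = Q / v = 1.168691 x 10^-8 / 54 = 2.164243 x 10^-10 m^2
Diameter from circular cross-section:
  d = sqrt(4A / pi) * 10^6 (m -> um)
  d = sqrt(4 * 2.164243 x 10^-10 / pi) * 10^6 = 16.6 um

16.6 um


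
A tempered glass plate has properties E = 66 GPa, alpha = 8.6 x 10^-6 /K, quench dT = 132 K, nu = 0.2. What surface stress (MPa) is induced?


Tempering stress: sigma = E * alpha * dT / (1 - nu)
  E (MPa) = 66 * 1000 = 66000
  Numerator = 66000 * (8.6 x 10^-6) * 132 = 74.9232
  Denominator = 1 - 0.2 = 0.8
  sigma = 74.9232 / 0.8 = 93.7 MPa

93.7 MPa


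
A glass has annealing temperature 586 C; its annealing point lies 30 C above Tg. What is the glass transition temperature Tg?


Rearrange T_anneal = Tg + offset for Tg:
  Tg = T_anneal - offset = 586 - 30 = 556 C

556 C


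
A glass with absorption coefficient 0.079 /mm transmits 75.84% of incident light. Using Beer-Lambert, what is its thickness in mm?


Rearrange T = exp(-alpha * thickness):
  thickness = -ln(T) / alpha
  T = 75.84/100 = 0.7584
  ln(T) = -0.27654
  -ln(T) = 0.27654
  thickness = 0.27654 / 0.079 = 3.5 mm

3.5 mm


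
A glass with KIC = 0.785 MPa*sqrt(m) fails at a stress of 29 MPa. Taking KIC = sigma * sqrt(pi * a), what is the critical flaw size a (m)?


Rearrange KIC = sigma * sqrt(pi * a):
  sqrt(pi * a) = KIC / sigma
  sqrt(pi * a) = 0.785 / 29 = 0.027069
  a = (KIC / sigma)^2 / pi
  a = 0.027069^2 / pi = 0.0002332 m

0.0002332 m


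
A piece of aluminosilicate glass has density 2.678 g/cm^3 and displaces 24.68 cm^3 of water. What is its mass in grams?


Rearrange rho = m / V:
  m = rho * V
  m = 2.678 * 24.68 = 66.093 g

66.093 g


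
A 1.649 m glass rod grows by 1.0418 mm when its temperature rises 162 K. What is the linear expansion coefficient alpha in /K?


Rearrange dL = alpha * L0 * dT for alpha:
  alpha = dL / (L0 * dT)
  alpha = (1.0418 / 1000) / (1.649 * 162) = 0.0000039 /K = 3.9 x 10^-6 /K

3.9 x 10^-6 /K


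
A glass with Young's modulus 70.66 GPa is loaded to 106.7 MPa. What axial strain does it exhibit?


Rearrange E = sigma / epsilon:
  epsilon = sigma / E
  E (MPa) = 70.66 * 1000 = 70660
  epsilon = 106.7 / 70660 = 0.00151

0.00151


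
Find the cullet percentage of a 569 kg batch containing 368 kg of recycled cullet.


Cullet ratio = (cullet mass / total batch mass) * 100
  Ratio = 368 / 569 * 100 = 64.67%

64.67%


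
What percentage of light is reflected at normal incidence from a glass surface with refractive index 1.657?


Fresnel reflectance at normal incidence:
  R = ((n - 1)/(n + 1))^2
  (n - 1)/(n + 1) = (1.657 - 1)/(1.657 + 1) = 0.247271
  R = 0.247271^2 = 0.0611429
  R(%) = 0.0611429 * 100 = 6.114%

6.114%


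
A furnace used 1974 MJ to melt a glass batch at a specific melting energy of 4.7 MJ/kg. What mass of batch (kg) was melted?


Rearrange E = m * s for m:
  m = E / s
  m = 1974 / 4.7 = 420.0 kg

420.0 kg


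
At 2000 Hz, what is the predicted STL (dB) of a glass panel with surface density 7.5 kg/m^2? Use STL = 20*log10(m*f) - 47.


Mass law: STL = 20 * log10(m * f) - 47
  m * f = 7.5 * 2000 = 15000
  log10(15000) = 4.17609
  STL = 20 * 4.17609 - 47 = 83.5218 - 47 = 36.5 dB

36.5 dB


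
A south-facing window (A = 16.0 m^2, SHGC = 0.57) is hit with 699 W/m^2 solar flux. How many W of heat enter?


Solar heat gain: Q = Area * SHGC * Irradiance
  Q = 16.0 * 0.57 * 699 = 6374.9 W

6374.9 W


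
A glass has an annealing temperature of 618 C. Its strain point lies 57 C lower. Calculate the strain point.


Strain point = annealing point - difference:
  T_strain = 618 - 57 = 561 C

561 C


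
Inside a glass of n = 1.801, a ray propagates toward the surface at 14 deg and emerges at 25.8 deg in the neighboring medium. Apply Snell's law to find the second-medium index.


Apply Snell's law: n1 * sin(theta1) = n2 * sin(theta2)
  n2 = n1 * sin(theta1) / sin(theta2)
  sin(14) = 0.241922
  sin(25.8) = 0.435231
  n2 = 1.801 * 0.241922 / 0.435231 = 1.0011

1.0011


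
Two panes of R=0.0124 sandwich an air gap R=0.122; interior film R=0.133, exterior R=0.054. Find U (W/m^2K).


Total thermal resistance (series):
  R_total = R_in + R_glass + R_air + R_glass + R_out
  R_total = 0.133 + 0.0124 + 0.122 + 0.0124 + 0.054 = 0.3338 m^2K/W
U-value = 1 / R_total = 1 / 0.3338 = 2.996 W/m^2K

2.996 W/m^2K


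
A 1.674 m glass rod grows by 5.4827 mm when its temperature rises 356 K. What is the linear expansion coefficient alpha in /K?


Rearrange dL = alpha * L0 * dT for alpha:
  alpha = dL / (L0 * dT)
  alpha = (5.4827 / 1000) / (1.674 * 356) = 0.0000092 /K = 9.2 x 10^-6 /K

9.2 x 10^-6 /K


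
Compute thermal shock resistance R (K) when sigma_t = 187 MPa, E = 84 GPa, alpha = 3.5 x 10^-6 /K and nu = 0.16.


Thermal shock resistance: R = sigma * (1 - nu) / (E * alpha)
  Numerator = 187 * (1 - 0.16) = 157.08
  Denominator = 84 * 1000 * (3.5 x 10^-6) = 0.294
  R = 157.08 / 0.294 = 534.3 K

534.3 K


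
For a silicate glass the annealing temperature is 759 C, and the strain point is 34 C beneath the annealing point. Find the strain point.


Strain point = annealing point - difference:
  T_strain = 759 - 34 = 725 C

725 C


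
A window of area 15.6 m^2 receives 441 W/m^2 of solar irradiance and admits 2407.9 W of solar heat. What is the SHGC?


Rearrange Q = Area * SHGC * Irradiance:
  SHGC = Q / (Area * Irradiance)
  SHGC = 2407.9 / (15.6 * 441) = 0.35

0.35


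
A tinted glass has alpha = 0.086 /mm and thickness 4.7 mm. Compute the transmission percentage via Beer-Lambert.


Beer-Lambert law: T = exp(-alpha * thickness)
  exponent = -0.086 * 4.7 = -0.4042
  T = exp(-0.4042) = 0.6675
  Percentage = 0.6675 * 100 = 66.75%

66.75%


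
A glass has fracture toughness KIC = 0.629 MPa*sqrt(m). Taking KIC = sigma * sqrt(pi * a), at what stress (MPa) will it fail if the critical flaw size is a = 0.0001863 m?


Rearrange KIC = sigma * sqrt(pi * a):
  sigma = KIC / sqrt(pi * a)
  sqrt(pi * 0.0001863) = 0.024193
  sigma = 0.629 / 0.024193 = 26.0 MPa

26.0 MPa


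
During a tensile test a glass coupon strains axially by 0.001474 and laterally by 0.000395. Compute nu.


Poisson's ratio: nu = lateral strain / axial strain
  nu = 0.000395 / 0.001474 = 0.268

0.268


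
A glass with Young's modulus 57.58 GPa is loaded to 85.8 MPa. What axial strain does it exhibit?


Rearrange E = sigma / epsilon:
  epsilon = sigma / E
  E (MPa) = 57.58 * 1000 = 57580
  epsilon = 85.8 / 57580 = 0.00149

0.00149


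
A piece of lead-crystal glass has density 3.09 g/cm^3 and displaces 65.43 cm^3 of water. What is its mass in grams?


Rearrange rho = m / V:
  m = rho * V
  m = 3.09 * 65.43 = 202.179 g

202.179 g


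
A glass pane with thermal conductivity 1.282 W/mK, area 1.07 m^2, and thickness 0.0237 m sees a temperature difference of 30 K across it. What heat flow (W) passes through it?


Fourier's law: Q = k * A * dT / t
  Q = 1.282 * 1.07 * 30 / 0.0237
  Q = 41.1522 / 0.0237 = 1736.4 W

1736.4 W


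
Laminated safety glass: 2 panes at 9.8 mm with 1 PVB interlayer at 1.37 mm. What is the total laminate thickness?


Total thickness = glass contribution + PVB contribution
  Glass: 2 * 9.8 = 19.6 mm
  PVB: 1 * 1.37 = 1.37 mm
  Total = 19.6 + 1.37 = 20.97 mm

20.97 mm


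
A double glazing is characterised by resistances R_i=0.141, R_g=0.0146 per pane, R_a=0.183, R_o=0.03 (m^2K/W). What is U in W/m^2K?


Total thermal resistance (series):
  R_total = R_in + R_glass + R_air + R_glass + R_out
  R_total = 0.141 + 0.0146 + 0.183 + 0.0146 + 0.03 = 0.3832 m^2K/W
U-value = 1 / R_total = 1 / 0.3832 = 2.61 W/m^2K

2.61 W/m^2K


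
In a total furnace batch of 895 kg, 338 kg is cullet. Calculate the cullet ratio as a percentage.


Cullet ratio = (cullet mass / total batch mass) * 100
  Ratio = 338 / 895 * 100 = 37.77%

37.77%


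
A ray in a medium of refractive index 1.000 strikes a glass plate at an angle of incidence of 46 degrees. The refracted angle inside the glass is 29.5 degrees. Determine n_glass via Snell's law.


Apply Snell's law: n1 * sin(theta1) = n2 * sin(theta2)
  n2 = n1 * sin(theta1) / sin(theta2)
  sin(46) = 0.71934
  sin(29.5) = 0.492424
  n2 = 1.000 * 0.71934 / 0.492424 = 1.4608

1.4608


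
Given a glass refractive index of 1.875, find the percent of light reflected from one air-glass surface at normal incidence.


Fresnel reflectance at normal incidence:
  R = ((n - 1)/(n + 1))^2
  (n - 1)/(n + 1) = (1.875 - 1)/(1.875 + 1) = 0.304348
  R = 0.304348^2 = 0.0926277
  R(%) = 0.0926277 * 100 = 9.263%

9.263%


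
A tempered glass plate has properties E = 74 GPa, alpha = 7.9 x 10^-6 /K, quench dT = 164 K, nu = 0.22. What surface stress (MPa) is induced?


Tempering stress: sigma = E * alpha * dT / (1 - nu)
  E (MPa) = 74 * 1000 = 74000
  Numerator = 74000 * (7.9 x 10^-6) * 164 = 95.8744
  Denominator = 1 - 0.22 = 0.78
  sigma = 95.8744 / 0.78 = 122.9 MPa

122.9 MPa


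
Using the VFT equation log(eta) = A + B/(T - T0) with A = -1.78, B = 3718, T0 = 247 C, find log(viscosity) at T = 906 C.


VFT equation: log(eta) = A + B / (T - T0)
  T - T0 = 906 - 247 = 659
  B / (T - T0) = 3718 / 659 = 5.642
  log(eta) = -1.78 + 5.642 = 3.862

3.862


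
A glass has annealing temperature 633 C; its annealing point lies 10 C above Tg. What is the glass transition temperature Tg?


Rearrange T_anneal = Tg + offset for Tg:
  Tg = T_anneal - offset = 633 - 10 = 623 C

623 C


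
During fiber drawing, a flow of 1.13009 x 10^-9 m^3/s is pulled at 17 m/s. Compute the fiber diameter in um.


Cross-sectional area from continuity:
  A = Q / v = 1.13009 x 10^-9 / 17 = 6.647588 x 10^-11 m^2
Diameter from circular cross-section:
  d = sqrt(4A / pi) * 10^6 (m -> um)
  d = sqrt(4 * 6.647588 x 10^-11 / pi) * 10^6 = 9.2 um

9.2 um


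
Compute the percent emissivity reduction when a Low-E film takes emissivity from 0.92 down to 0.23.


Percentage reduction = (1 - coated/uncoated) * 100
  Ratio = 0.23 / 0.92 = 0.25
  Reduction = (1 - 0.25) * 100 = 75.0%

75.0%


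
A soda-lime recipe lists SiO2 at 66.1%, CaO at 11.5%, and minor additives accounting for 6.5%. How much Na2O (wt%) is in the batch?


Pieces sum to 100%:
  Na2O = 100 - (SiO2 + CaO + others)
  Na2O = 100 - (66.1 + 11.5 + 6.5) = 15.9%

15.9%


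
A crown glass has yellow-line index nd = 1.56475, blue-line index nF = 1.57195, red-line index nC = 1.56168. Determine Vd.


Abbe number formula: Vd = (nd - 1) / (nF - nC)
  nd - 1 = 1.56475 - 1 = 0.56475
  nF - nC = 1.57195 - 1.56168 = 0.01027
  Vd = 0.56475 / 0.01027 = 54.99

54.99


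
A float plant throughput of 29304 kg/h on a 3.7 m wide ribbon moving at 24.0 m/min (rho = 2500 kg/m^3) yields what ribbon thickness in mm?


Ribbon cross-section from mass balance:
  Volume rate = throughput / density = 29304 / 2500 = 11.7216 m^3/h
  thickness = volume rate / (speed * 60 * width), i.e.
  thickness = throughput / (60 * speed * width * density) * 1000
  thickness = 29304 / (60 * 24.0 * 3.7 * 2500) * 1000 = 2.2 mm

2.2 mm


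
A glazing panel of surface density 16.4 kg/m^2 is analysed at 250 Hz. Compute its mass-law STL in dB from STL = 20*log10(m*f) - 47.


Mass law: STL = 20 * log10(m * f) - 47
  m * f = 16.4 * 250 = 4100
  log10(4100) = 3.61278
  STL = 20 * 3.61278 - 47 = 72.2556 - 47 = 25.3 dB

25.3 dB


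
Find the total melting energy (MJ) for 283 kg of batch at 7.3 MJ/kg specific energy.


Total energy = mass * specific energy
  E = 283 * 7.3 = 2065.9 MJ

2065.9 MJ


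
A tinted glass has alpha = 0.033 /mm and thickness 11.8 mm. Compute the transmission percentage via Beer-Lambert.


Beer-Lambert law: T = exp(-alpha * thickness)
  exponent = -0.033 * 11.8 = -0.3894
  T = exp(-0.3894) = 0.6775
  Percentage = 0.6775 * 100 = 67.75%

67.75%


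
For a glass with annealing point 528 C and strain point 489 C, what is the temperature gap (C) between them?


Gap = T_anneal - T_strain:
  gap = 528 - 489 = 39 C

39 C


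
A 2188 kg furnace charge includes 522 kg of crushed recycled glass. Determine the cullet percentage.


Cullet ratio = (cullet mass / total batch mass) * 100
  Ratio = 522 / 2188 * 100 = 23.86%

23.86%


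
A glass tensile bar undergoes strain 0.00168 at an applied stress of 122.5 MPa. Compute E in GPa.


Young's modulus: E = stress / strain
  E = 122.5 MPa / 0.00168 = 72916.67 MPa
Convert to GPa: 72916.67 / 1000 = 72.92 GPa

72.92 GPa


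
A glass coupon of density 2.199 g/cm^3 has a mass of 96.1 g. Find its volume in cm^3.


Rearrange rho = m / V:
  V = m / rho
  V = 96.1 / 2.199 = 43.702 cm^3

43.702 cm^3


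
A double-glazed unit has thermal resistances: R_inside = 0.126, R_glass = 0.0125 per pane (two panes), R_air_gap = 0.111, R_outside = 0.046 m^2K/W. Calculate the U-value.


Total thermal resistance (series):
  R_total = R_in + R_glass + R_air + R_glass + R_out
  R_total = 0.126 + 0.0125 + 0.111 + 0.0125 + 0.046 = 0.308 m^2K/W
U-value = 1 / R_total = 1 / 0.308 = 3.247 W/m^2K

3.247 W/m^2K


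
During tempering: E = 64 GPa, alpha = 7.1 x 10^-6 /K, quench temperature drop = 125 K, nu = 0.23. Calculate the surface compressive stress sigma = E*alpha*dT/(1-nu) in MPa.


Tempering stress: sigma = E * alpha * dT / (1 - nu)
  E (MPa) = 64 * 1000 = 64000
  Numerator = 64000 * (7.1 x 10^-6) * 125 = 56.8
  Denominator = 1 - 0.23 = 0.77
  sigma = 56.8 / 0.77 = 73.8 MPa

73.8 MPa


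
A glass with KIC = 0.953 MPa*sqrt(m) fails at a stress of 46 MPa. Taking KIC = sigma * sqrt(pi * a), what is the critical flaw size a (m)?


Rearrange KIC = sigma * sqrt(pi * a):
  sqrt(pi * a) = KIC / sigma
  sqrt(pi * a) = 0.953 / 46 = 0.020717
  a = (KIC / sigma)^2 / pi
  a = 0.020717^2 / pi = 0.0001366 m

0.0001366 m


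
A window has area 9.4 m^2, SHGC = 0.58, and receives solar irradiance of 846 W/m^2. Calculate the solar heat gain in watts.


Solar heat gain: Q = Area * SHGC * Irradiance
  Q = 9.4 * 0.58 * 846 = 4612.4 W

4612.4 W


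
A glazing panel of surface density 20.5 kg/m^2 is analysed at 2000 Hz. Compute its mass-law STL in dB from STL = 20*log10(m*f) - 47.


Mass law: STL = 20 * log10(m * f) - 47
  m * f = 20.5 * 2000 = 41000
  log10(41000) = 4.61278
  STL = 20 * 4.61278 - 47 = 92.2556 - 47 = 45.3 dB

45.3 dB


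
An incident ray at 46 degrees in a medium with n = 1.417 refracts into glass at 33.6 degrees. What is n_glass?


Apply Snell's law: n1 * sin(theta1) = n2 * sin(theta2)
  n2 = n1 * sin(theta1) / sin(theta2)
  sin(46) = 0.71934
  sin(33.6) = 0.553392
  n2 = 1.417 * 0.71934 / 0.553392 = 1.8419

1.8419


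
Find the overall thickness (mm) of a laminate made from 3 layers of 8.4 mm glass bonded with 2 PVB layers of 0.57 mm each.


Total thickness = glass contribution + PVB contribution
  Glass: 3 * 8.4 = 25.2 mm
  PVB: 2 * 0.57 = 1.14 mm
  Total = 25.2 + 1.14 = 26.34 mm

26.34 mm


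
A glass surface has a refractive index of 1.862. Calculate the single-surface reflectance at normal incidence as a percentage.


Fresnel reflectance at normal incidence:
  R = ((n - 1)/(n + 1))^2
  (n - 1)/(n + 1) = (1.862 - 1)/(1.862 + 1) = 0.301188
  R = 0.301188^2 = 0.0907142
  R(%) = 0.0907142 * 100 = 9.071%

9.071%


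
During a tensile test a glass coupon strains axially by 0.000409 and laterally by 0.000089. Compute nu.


Poisson's ratio: nu = lateral strain / axial strain
  nu = 0.000089 / 0.000409 = 0.2176

0.2176


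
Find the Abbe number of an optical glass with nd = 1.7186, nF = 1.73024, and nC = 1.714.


Abbe number formula: Vd = (nd - 1) / (nF - nC)
  nd - 1 = 1.7186 - 1 = 0.7186
  nF - nC = 1.73024 - 1.714 = 0.01624
  Vd = 0.7186 / 0.01624 = 44.25

44.25


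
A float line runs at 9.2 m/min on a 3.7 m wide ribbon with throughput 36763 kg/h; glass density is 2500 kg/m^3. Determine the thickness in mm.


Ribbon cross-section from mass balance:
  Volume rate = throughput / density = 36763 / 2500 = 14.7052 m^3/h
  thickness = volume rate / (speed * 60 * width), i.e.
  thickness = throughput / (60 * speed * width * density) * 1000
  thickness = 36763 / (60 * 9.2 * 3.7 * 2500) * 1000 = 7.2 mm

7.2 mm


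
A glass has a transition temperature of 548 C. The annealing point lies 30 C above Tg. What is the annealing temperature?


The annealing temperature is Tg plus the offset:
  T_anneal = 548 + 30 = 578 C

578 C


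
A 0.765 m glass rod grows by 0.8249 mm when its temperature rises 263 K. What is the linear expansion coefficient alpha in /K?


Rearrange dL = alpha * L0 * dT for alpha:
  alpha = dL / (L0 * dT)
  alpha = (0.8249 / 1000) / (0.765 * 263) = 0.0000041 /K = 4.1 x 10^-6 /K

4.1 x 10^-6 /K


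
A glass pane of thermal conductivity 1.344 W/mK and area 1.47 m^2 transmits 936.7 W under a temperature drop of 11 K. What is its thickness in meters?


Fourier's law: t = k * A * dT / Q
  t = 1.344 * 1.47 * 11 / 936.7
  t = 21.73248 / 936.7 = 0.0232 m

0.0232 m


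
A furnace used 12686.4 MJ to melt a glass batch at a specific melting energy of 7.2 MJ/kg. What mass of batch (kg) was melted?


Rearrange E = m * s for m:
  m = E / s
  m = 12686.4 / 7.2 = 1762.0 kg

1762.0 kg


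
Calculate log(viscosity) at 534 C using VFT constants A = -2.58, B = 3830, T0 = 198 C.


VFT equation: log(eta) = A + B / (T - T0)
  T - T0 = 534 - 198 = 336
  B / (T - T0) = 3830 / 336 = 11.399
  log(eta) = -2.58 + 11.399 = 8.819

8.819


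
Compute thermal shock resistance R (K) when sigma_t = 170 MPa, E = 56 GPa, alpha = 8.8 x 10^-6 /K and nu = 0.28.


Thermal shock resistance: R = sigma * (1 - nu) / (E * alpha)
  Numerator = 170 * (1 - 0.28) = 122.4
  Denominator = 56 * 1000 * (8.8 x 10^-6) = 0.4928
  R = 122.4 / 0.4928 = 248.4 K

248.4 K


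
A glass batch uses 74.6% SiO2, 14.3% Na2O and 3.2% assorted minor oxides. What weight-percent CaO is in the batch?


Pieces sum to 100%:
  CaO = 100 - (SiO2 + Na2O + others)
  CaO = 100 - (74.6 + 14.3 + 3.2) = 7.9%

7.9%


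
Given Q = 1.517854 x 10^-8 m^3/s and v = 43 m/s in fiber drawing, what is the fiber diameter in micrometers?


Cross-sectional area from continuity:
  A = Q / v = 1.517854 x 10^-8 / 43 = 3.529893 x 10^-10 m^2
Diameter from circular cross-section:
  d = sqrt(4A / pi) * 10^6 (m -> um)
  d = sqrt(4 * 3.529893 x 10^-10 / pi) * 10^6 = 21.2 um

21.2 um


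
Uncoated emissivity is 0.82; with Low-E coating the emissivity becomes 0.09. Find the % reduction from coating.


Percentage reduction = (1 - coated/uncoated) * 100
  Ratio = 0.09 / 0.82 = 0.1098
  Reduction = (1 - 0.1098) * 100 = 89.0%

89.0%


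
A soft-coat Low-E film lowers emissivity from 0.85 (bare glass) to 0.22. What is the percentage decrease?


Percentage reduction = (1 - coated/uncoated) * 100
  Ratio = 0.22 / 0.85 = 0.2588
  Reduction = (1 - 0.2588) * 100 = 74.1%

74.1%


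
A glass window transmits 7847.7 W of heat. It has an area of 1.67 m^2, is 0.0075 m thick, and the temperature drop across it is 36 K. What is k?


Fourier's law rearranged: k = Q * t / (A * dT)
  Numerator = 7847.7 * 0.0075 = 58.85775
  Denominator = 1.67 * 36 = 60.12
  k = 58.85775 / 60.12 = 0.979 W/mK

0.979 W/mK


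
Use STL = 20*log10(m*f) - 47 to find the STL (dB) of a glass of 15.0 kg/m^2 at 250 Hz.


Mass law: STL = 20 * log10(m * f) - 47
  m * f = 15.0 * 250 = 3750
  log10(3750) = 3.57403
  STL = 20 * 3.57403 - 47 = 71.4806 - 47 = 24.5 dB

24.5 dB


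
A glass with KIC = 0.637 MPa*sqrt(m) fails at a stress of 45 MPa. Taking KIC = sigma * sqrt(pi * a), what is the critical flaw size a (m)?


Rearrange KIC = sigma * sqrt(pi * a):
  sqrt(pi * a) = KIC / sigma
  sqrt(pi * a) = 0.637 / 45 = 0.014156
  a = (KIC / sigma)^2 / pi
  a = 0.014156^2 / pi = 0.0000638 m

0.0000638 m


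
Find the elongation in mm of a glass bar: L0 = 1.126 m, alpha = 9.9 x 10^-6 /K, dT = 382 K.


Thermal expansion formula: dL = alpha * L0 * dT
  dL = (9.9 x 10^-6) * 1.126 * 382 = 0.00425831 m
Convert to mm: 0.00425831 * 1000 = 4.2583 mm

4.2583 mm


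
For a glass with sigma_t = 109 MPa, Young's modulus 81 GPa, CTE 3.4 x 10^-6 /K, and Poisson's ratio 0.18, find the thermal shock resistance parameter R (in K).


Thermal shock resistance: R = sigma * (1 - nu) / (E * alpha)
  Numerator = 109 * (1 - 0.18) = 89.38
  Denominator = 81 * 1000 * (3.4 x 10^-6) = 0.2754
  R = 89.38 / 0.2754 = 324.5 K

324.5 K


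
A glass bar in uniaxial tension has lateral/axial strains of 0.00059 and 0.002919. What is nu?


Poisson's ratio: nu = lateral strain / axial strain
  nu = 0.00059 / 0.002919 = 0.2021

0.2021


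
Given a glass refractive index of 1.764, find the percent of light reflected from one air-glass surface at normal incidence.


Fresnel reflectance at normal incidence:
  R = ((n - 1)/(n + 1))^2
  (n - 1)/(n + 1) = (1.764 - 1)/(1.764 + 1) = 0.276411
  R = 0.276411^2 = 0.076403
  R(%) = 0.076403 * 100 = 7.64%

7.64%


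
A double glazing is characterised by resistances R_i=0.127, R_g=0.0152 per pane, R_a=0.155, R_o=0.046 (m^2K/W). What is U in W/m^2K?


Total thermal resistance (series):
  R_total = R_in + R_glass + R_air + R_glass + R_out
  R_total = 0.127 + 0.0152 + 0.155 + 0.0152 + 0.046 = 0.3584 m^2K/W
U-value = 1 / R_total = 1 / 0.3584 = 2.79 W/m^2K

2.79 W/m^2K


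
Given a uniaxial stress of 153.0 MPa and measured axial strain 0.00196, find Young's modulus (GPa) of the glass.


Young's modulus: E = stress / strain
  E = 153.0 MPa / 0.00196 = 78061.22 MPa
Convert to GPa: 78061.22 / 1000 = 78.06 GPa

78.06 GPa


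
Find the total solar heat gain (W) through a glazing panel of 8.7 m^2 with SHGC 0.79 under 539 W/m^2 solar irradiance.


Solar heat gain: Q = Area * SHGC * Irradiance
  Q = 8.7 * 0.79 * 539 = 3704.5 W

3704.5 W


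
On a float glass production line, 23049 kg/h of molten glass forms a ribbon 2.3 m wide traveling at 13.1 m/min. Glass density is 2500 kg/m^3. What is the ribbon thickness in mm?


Ribbon cross-section from mass balance:
  Volume rate = throughput / density = 23049 / 2500 = 9.2196 m^3/h
  thickness = volume rate / (speed * 60 * width), i.e.
  thickness = throughput / (60 * speed * width * density) * 1000
  thickness = 23049 / (60 * 13.1 * 2.3 * 2500) * 1000 = 5.1 mm

5.1 mm


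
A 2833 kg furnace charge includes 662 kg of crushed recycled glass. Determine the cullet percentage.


Cullet ratio = (cullet mass / total batch mass) * 100
  Ratio = 662 / 2833 * 100 = 23.37%

23.37%


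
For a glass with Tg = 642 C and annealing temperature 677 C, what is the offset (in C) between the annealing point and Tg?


Offset = T_anneal - Tg:
  offset = 677 - 642 = 35 C

35 C


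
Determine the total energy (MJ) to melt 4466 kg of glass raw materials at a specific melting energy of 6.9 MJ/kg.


Total energy = mass * specific energy
  E = 4466 * 6.9 = 30815.4 MJ

30815.4 MJ


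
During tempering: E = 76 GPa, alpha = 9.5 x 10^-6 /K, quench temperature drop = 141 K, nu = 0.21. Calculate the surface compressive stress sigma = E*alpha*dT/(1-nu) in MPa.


Tempering stress: sigma = E * alpha * dT / (1 - nu)
  E (MPa) = 76 * 1000 = 76000
  Numerator = 76000 * (9.5 x 10^-6) * 141 = 101.802
  Denominator = 1 - 0.21 = 0.79
  sigma = 101.802 / 0.79 = 128.9 MPa

128.9 MPa


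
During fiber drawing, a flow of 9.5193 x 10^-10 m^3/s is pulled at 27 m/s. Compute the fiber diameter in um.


Cross-sectional area from continuity:
  A = Q / v = 9.5193 x 10^-10 / 27 = 3.525667 x 10^-11 m^2
Diameter from circular cross-section:
  d = sqrt(4A / pi) * 10^6 (m -> um)
  d = sqrt(4 * 3.525667 x 10^-11 / pi) * 10^6 = 6.7 um

6.7 um


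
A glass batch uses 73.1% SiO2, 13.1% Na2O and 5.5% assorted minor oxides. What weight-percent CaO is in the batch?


Pieces sum to 100%:
  CaO = 100 - (SiO2 + Na2O + others)
  CaO = 100 - (73.1 + 13.1 + 5.5) = 8.3%

8.3%


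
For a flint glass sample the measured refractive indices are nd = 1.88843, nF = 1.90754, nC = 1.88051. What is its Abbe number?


Abbe number formula: Vd = (nd - 1) / (nF - nC)
  nd - 1 = 1.88843 - 1 = 0.88843
  nF - nC = 1.90754 - 1.88051 = 0.02703
  Vd = 0.88843 / 0.02703 = 32.87

32.87


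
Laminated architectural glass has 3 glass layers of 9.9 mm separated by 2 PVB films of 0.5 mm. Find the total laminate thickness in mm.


Total thickness = glass contribution + PVB contribution
  Glass: 3 * 9.9 = 29.7 mm
  PVB: 2 * 0.5 = 1.0 mm
  Total = 29.7 + 1.0 = 30.7 mm

30.7 mm


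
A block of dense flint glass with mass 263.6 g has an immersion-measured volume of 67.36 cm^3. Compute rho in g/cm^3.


Use the definition of density:
  rho = mass / volume
  rho = 263.6 / 67.36 = 3.913 g/cm^3

3.913 g/cm^3


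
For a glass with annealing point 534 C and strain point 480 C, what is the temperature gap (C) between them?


Gap = T_anneal - T_strain:
  gap = 534 - 480 = 54 C

54 C


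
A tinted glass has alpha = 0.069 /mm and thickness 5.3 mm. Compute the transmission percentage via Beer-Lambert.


Beer-Lambert law: T = exp(-alpha * thickness)
  exponent = -0.069 * 5.3 = -0.3657
  T = exp(-0.3657) = 0.6937
  Percentage = 0.6937 * 100 = 69.37%

69.37%


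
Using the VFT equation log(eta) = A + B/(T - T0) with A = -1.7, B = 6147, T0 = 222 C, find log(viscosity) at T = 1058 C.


VFT equation: log(eta) = A + B / (T - T0)
  T - T0 = 1058 - 222 = 836
  B / (T - T0) = 6147 / 836 = 7.353
  log(eta) = -1.7 + 7.353 = 5.653

5.653


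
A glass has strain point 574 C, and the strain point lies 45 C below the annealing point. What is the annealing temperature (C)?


T_anneal = T_strain + gap:
  T_anneal = 574 + 45 = 619 C

619 C


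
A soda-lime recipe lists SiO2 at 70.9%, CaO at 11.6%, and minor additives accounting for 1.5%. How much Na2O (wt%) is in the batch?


Pieces sum to 100%:
  Na2O = 100 - (SiO2 + CaO + others)
  Na2O = 100 - (70.9 + 11.6 + 1.5) = 16.0%

16.0%


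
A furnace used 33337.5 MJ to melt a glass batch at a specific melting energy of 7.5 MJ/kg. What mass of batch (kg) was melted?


Rearrange E = m * s for m:
  m = E / s
  m = 33337.5 / 7.5 = 4445.0 kg

4445.0 kg


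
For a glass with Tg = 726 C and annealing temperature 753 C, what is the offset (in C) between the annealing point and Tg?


Offset = T_anneal - Tg:
  offset = 753 - 726 = 27 C

27 C


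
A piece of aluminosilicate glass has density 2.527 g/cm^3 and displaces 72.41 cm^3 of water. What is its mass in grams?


Rearrange rho = m / V:
  m = rho * V
  m = 2.527 * 72.41 = 182.98 g

182.98 g


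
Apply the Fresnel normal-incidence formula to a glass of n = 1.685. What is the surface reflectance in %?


Fresnel reflectance at normal incidence:
  R = ((n - 1)/(n + 1))^2
  (n - 1)/(n + 1) = (1.685 - 1)/(1.685 + 1) = 0.255121
  R = 0.255121^2 = 0.0650867
  R(%) = 0.0650867 * 100 = 6.509%

6.509%


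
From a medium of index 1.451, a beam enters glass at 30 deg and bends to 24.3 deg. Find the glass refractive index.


Apply Snell's law: n1 * sin(theta1) = n2 * sin(theta2)
  n2 = n1 * sin(theta1) / sin(theta2)
  sin(30) = 0.5
  sin(24.3) = 0.411514
  n2 = 1.451 * 0.5 / 0.411514 = 1.763

1.763


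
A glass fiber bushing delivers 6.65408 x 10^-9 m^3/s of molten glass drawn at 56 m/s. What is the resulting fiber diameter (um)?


Cross-sectional area from continuity:
  A = Q / v = 6.65408 x 10^-9 / 56 = 1.188229 x 10^-10 m^2
Diameter from circular cross-section:
  d = sqrt(4A / pi) * 10^6 (m -> um)
  d = sqrt(4 * 1.188229 x 10^-10 / pi) * 10^6 = 12.3 um

12.3 um


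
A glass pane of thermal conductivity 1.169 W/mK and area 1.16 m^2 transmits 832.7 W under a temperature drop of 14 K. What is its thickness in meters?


Fourier's law: t = k * A * dT / Q
  t = 1.169 * 1.16 * 14 / 832.7
  t = 18.98456 / 832.7 = 0.0228 m

0.0228 m


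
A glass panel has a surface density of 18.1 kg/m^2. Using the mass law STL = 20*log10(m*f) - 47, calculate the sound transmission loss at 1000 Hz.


Mass law: STL = 20 * log10(m * f) - 47
  m * f = 18.1 * 1000 = 18100
  log10(18100) = 4.25768
  STL = 20 * 4.25768 - 47 = 85.1536 - 47 = 38.2 dB

38.2 dB


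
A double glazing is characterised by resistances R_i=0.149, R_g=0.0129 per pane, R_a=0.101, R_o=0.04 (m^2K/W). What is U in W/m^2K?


Total thermal resistance (series):
  R_total = R_in + R_glass + R_air + R_glass + R_out
  R_total = 0.149 + 0.0129 + 0.101 + 0.0129 + 0.04 = 0.3158 m^2K/W
U-value = 1 / R_total = 1 / 0.3158 = 3.167 W/m^2K

3.167 W/m^2K


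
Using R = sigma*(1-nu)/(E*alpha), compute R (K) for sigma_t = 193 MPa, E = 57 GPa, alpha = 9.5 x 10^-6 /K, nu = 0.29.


Thermal shock resistance: R = sigma * (1 - nu) / (E * alpha)
  Numerator = 193 * (1 - 0.29) = 137.03
  Denominator = 57 * 1000 * (9.5 x 10^-6) = 0.5415
  R = 137.03 / 0.5415 = 253.1 K

253.1 K


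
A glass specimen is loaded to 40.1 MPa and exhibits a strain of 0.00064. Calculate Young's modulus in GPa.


Young's modulus: E = stress / strain
  E = 40.1 MPa / 0.00064 = 62656.25 MPa
Convert to GPa: 62656.25 / 1000 = 62.66 GPa

62.66 GPa


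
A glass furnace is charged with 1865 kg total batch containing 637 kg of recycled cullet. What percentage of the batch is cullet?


Cullet ratio = (cullet mass / total batch mass) * 100
  Ratio = 637 / 1865 * 100 = 34.16%

34.16%


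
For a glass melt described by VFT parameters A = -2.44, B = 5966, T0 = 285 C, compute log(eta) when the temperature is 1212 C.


VFT equation: log(eta) = A + B / (T - T0)
  T - T0 = 1212 - 285 = 927
  B / (T - T0) = 5966 / 927 = 6.436
  log(eta) = -2.44 + 6.436 = 3.996

3.996


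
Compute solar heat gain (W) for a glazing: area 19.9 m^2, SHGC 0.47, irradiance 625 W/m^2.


Solar heat gain: Q = Area * SHGC * Irradiance
  Q = 19.9 * 0.47 * 625 = 5845.6 W

5845.6 W


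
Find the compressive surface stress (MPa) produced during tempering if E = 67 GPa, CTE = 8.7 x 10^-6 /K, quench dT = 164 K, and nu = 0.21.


Tempering stress: sigma = E * alpha * dT / (1 - nu)
  E (MPa) = 67 * 1000 = 67000
  Numerator = 67000 * (8.7 x 10^-6) * 164 = 95.5956
  Denominator = 1 - 0.21 = 0.79
  sigma = 95.5956 / 0.79 = 121.0 MPa

121.0 MPa


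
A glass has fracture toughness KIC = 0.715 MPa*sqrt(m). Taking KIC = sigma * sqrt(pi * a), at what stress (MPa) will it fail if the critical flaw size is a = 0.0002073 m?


Rearrange KIC = sigma * sqrt(pi * a):
  sigma = KIC / sqrt(pi * a)
  sqrt(pi * 0.0002073) = 0.02552
  sigma = 0.715 / 0.02552 = 28.02 MPa

28.02 MPa


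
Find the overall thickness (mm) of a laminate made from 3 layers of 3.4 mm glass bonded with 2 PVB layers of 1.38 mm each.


Total thickness = glass contribution + PVB contribution
  Glass: 3 * 3.4 = 10.2 mm
  PVB: 2 * 1.38 = 2.76 mm
  Total = 10.2 + 2.76 = 12.96 mm

12.96 mm


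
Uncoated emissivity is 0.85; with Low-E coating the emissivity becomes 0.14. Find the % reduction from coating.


Percentage reduction = (1 - coated/uncoated) * 100
  Ratio = 0.14 / 0.85 = 0.1647
  Reduction = (1 - 0.1647) * 100 = 83.5%

83.5%


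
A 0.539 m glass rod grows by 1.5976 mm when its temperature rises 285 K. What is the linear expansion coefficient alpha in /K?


Rearrange dL = alpha * L0 * dT for alpha:
  alpha = dL / (L0 * dT)
  alpha = (1.5976 / 1000) / (0.539 * 285) = 0.0000104 /K = 1.04 x 10^-5 /K

1.04 x 10^-5 /K


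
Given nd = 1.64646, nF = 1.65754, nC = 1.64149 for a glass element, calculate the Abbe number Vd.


Abbe number formula: Vd = (nd - 1) / (nF - nC)
  nd - 1 = 1.64646 - 1 = 0.64646
  nF - nC = 1.65754 - 1.64149 = 0.01605
  Vd = 0.64646 / 0.01605 = 40.28

40.28


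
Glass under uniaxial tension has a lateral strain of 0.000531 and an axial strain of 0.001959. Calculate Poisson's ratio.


Poisson's ratio: nu = lateral strain / axial strain
  nu = 0.000531 / 0.001959 = 0.2711

0.2711


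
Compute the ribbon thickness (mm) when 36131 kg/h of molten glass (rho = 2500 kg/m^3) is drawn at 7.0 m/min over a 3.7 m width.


Ribbon cross-section from mass balance:
  Volume rate = throughput / density = 36131 / 2500 = 14.4524 m^3/h
  thickness = volume rate / (speed * 60 * width), i.e.
  thickness = throughput / (60 * speed * width * density) * 1000
  thickness = 36131 / (60 * 7.0 * 3.7 * 2500) * 1000 = 9.3 mm

9.3 mm


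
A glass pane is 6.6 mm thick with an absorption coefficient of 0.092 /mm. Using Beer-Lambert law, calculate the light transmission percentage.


Beer-Lambert law: T = exp(-alpha * thickness)
  exponent = -0.092 * 6.6 = -0.6072
  T = exp(-0.6072) = 0.5449
  Percentage = 0.5449 * 100 = 54.49%

54.49%


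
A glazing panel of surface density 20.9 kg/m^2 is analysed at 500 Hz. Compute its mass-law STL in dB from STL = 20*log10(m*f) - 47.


Mass law: STL = 20 * log10(m * f) - 47
  m * f = 20.9 * 500 = 10450
  log10(10450) = 4.01912
  STL = 20 * 4.01912 - 47 = 80.3824 - 47 = 33.4 dB

33.4 dB


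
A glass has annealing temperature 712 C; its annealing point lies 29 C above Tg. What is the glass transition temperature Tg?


Rearrange T_anneal = Tg + offset for Tg:
  Tg = T_anneal - offset = 712 - 29 = 683 C

683 C


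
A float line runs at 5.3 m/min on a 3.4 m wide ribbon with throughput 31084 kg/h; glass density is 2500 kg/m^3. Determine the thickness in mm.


Ribbon cross-section from mass balance:
  Volume rate = throughput / density = 31084 / 2500 = 12.4336 m^3/h
  thickness = volume rate / (speed * 60 * width), i.e.
  thickness = throughput / (60 * speed * width * density) * 1000
  thickness = 31084 / (60 * 5.3 * 3.4 * 2500) * 1000 = 11.5 mm

11.5 mm


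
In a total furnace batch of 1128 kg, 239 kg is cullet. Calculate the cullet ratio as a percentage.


Cullet ratio = (cullet mass / total batch mass) * 100
  Ratio = 239 / 1128 * 100 = 21.19%

21.19%


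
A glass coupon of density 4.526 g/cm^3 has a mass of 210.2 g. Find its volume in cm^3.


Rearrange rho = m / V:
  V = m / rho
  V = 210.2 / 4.526 = 46.443 cm^3

46.443 cm^3


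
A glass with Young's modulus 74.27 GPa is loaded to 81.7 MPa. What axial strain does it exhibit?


Rearrange E = sigma / epsilon:
  epsilon = sigma / E
  E (MPa) = 74.27 * 1000 = 74270
  epsilon = 81.7 / 74270 = 0.0011

0.0011


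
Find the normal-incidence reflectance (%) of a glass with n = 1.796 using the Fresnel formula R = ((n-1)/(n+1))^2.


Fresnel reflectance at normal incidence:
  R = ((n - 1)/(n + 1))^2
  (n - 1)/(n + 1) = (1.796 - 1)/(1.796 + 1) = 0.284692
  R = 0.284692^2 = 0.0810495
  R(%) = 0.0810495 * 100 = 8.105%

8.105%


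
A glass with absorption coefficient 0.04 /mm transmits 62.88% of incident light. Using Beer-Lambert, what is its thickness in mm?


Rearrange T = exp(-alpha * thickness):
  thickness = -ln(T) / alpha
  T = 62.88/100 = 0.6288
  ln(T) = -0.46394
  -ln(T) = 0.46394
  thickness = 0.46394 / 0.04 = 11.6 mm

11.6 mm


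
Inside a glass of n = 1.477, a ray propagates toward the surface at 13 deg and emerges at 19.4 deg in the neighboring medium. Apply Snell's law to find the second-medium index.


Apply Snell's law: n1 * sin(theta1) = n2 * sin(theta2)
  n2 = n1 * sin(theta1) / sin(theta2)
  sin(13) = 0.224951
  sin(19.4) = 0.332161
  n2 = 1.477 * 0.224951 / 0.332161 = 1.0003

1.0003
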